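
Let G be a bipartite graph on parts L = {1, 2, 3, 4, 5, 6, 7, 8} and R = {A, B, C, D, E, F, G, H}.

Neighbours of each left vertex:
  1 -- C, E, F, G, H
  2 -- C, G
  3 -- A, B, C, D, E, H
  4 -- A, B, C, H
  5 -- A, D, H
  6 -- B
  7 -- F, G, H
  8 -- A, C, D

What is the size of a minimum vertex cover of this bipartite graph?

8

The 8 edges 1–E, 2–G, 3–A, 4–H, 5–D, 6–B, 7–F, 8–C form a matching, so any vertex cover needs at least 8 vertices (one per matched edge).
Conversely {1, 2, 3, 4, 5, 6, 7, 8} meets every edge and has exactly 8 vertices, so 8 is optimal.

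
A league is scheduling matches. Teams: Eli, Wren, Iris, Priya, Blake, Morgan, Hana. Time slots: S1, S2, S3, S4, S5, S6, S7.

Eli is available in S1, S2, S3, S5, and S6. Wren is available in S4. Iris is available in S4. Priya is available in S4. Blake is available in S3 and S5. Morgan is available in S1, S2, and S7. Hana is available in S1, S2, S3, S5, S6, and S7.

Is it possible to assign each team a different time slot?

No

The set {Wren, Iris, Priya} has only 1 neighbour ({S4}), so by Hall's theorem at most 5 of the 7 teams can be matched.
Hence no matching covers every team.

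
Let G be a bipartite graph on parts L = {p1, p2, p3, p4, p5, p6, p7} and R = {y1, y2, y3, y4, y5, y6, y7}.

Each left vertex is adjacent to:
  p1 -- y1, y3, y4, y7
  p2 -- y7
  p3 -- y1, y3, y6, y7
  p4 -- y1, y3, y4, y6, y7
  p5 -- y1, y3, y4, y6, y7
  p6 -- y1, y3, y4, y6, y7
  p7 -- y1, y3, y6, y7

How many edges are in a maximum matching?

5

One maximum matching: p1–y4, p2–y7, p3–y1, p4–y3, p5–y6.
The set {p1, p2, p3, p4, p5, p6, p7} has only 5 neighbours ({y1, y3, y4, y6, y7}), so by Hall's theorem at most 5 of the 7 left vertices can be matched.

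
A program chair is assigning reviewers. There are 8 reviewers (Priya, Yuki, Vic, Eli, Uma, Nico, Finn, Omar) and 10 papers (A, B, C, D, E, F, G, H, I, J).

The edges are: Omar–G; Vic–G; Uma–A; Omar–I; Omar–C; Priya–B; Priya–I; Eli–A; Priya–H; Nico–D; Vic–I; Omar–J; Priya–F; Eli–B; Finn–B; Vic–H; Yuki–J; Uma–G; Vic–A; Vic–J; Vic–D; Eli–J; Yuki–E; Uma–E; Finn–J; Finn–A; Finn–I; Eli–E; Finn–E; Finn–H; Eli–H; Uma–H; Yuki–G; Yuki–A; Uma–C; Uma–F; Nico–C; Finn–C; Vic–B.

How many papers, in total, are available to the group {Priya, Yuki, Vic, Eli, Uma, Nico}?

The union of neighbours of {Priya, Yuki, Vic, Eli, Uma, Nico} is {A, B, C, D, E, F, G, H, I, J}, which has 10 elements.
Since |N(S)| = 10 ≥ |S| = 6, Hall's condition holds for this subset.

10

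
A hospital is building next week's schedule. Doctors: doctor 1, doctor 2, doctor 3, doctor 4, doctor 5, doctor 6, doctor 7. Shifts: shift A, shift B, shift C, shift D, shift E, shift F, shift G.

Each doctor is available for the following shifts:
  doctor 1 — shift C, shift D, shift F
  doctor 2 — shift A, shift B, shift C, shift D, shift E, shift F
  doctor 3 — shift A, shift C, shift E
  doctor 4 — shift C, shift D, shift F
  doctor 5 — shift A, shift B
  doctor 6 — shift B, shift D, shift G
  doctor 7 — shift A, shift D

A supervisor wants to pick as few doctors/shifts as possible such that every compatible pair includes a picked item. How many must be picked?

7

A maximum matching has 7 edges (e.g. doctor 1–shift C, doctor 2–shift F, doctor 3–shift E, doctor 4–shift D, doctor 5–shift B, doctor 6–shift G, doctor 7–shift A).
By König's theorem the minimum vertex cover has the same size. One such cover is {doctor 1, doctor 2, doctor 3, doctor 4, doctor 5, doctor 6, doctor 7}.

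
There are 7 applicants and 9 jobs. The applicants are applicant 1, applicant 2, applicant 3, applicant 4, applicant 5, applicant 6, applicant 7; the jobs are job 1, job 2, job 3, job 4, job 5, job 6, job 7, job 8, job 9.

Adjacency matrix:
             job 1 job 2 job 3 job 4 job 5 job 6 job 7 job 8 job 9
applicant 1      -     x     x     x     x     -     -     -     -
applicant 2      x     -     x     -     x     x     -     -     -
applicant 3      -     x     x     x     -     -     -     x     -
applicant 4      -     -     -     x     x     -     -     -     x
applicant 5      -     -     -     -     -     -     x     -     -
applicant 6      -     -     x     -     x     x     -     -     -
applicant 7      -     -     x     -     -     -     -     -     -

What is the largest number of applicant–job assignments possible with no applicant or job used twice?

A valid assignment of size 7: applicant 1-job 5, applicant 2-job 1, applicant 3-job 2, applicant 4-job 9, applicant 5-job 7, applicant 6-job 6, applicant 7-job 3.
All 7 applicants are matched, so no larger matching exists.

7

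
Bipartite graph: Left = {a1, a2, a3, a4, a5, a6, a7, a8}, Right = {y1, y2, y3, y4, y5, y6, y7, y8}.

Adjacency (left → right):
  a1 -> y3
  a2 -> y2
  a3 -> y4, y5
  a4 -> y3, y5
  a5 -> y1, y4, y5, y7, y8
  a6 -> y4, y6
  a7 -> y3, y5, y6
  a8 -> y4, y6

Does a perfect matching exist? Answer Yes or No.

No

The set {a1, a3, a4, a6, a7, a8} has only 4 neighbours ({y3, y4, y5, y6}), so by Hall's theorem at most 6 of the 8 left vertices can be matched.
Hence no matching covers every left vertex.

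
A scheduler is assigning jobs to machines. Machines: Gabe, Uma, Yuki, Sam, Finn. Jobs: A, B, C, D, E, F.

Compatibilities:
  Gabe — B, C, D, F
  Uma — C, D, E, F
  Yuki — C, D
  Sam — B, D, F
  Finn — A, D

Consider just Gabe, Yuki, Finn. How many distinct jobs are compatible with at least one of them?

The union of neighbours of {Gabe, Yuki, Finn} is {A, B, C, D, F}, which has 5 elements.
Since |N(S)| = 5 ≥ |S| = 3, Hall's condition holds for this subset.

5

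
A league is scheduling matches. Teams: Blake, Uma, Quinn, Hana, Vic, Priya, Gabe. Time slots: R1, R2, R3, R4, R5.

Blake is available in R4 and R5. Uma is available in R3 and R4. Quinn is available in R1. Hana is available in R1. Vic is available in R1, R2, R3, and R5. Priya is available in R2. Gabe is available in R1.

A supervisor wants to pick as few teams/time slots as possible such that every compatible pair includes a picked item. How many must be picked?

5

A maximum matching has 5 edges (e.g. Blake–R5, Uma–R4, Quinn–R1, Vic–R3, Priya–R2).
By König's theorem the minimum vertex cover has the same size. One such cover is {Blake, Uma, Vic, Priya, R1}.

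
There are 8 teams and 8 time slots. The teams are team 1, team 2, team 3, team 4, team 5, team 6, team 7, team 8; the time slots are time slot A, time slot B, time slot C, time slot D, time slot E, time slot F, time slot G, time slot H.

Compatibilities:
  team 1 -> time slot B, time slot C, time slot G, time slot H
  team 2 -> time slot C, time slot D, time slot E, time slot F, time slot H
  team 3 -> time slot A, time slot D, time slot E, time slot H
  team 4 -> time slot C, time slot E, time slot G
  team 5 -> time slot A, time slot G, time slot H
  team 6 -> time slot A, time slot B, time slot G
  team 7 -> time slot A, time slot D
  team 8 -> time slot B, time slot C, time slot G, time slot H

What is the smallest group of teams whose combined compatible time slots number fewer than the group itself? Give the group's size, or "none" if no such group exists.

none

A matching saturating every team exists, for instance team 1→time slot C, team 2→time slot F, team 3→time slot D, team 4→time slot E, team 5→time slot G, team 6→time slot B, team 7→time slot A, team 8→time slot H.
By Hall's marriage theorem, this means |N(S)| ≥ |S| for every subset S, so no violating subset exists.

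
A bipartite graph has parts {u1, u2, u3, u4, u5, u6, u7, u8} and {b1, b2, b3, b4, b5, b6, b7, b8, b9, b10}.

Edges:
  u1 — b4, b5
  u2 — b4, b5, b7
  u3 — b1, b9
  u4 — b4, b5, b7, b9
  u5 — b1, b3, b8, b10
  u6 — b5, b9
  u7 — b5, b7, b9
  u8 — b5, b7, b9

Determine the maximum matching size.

A valid assignment of size 6: u1→b4, u2→b7, u3→b1, u4→b9, u5→b3, u6→b5.
The set {u1, u2, u4, u6, u7, u8} has only 4 neighbours ({b4, b5, b7, b9}), so by Hall's theorem at most 6 of the 8 left vertices can be matched.

6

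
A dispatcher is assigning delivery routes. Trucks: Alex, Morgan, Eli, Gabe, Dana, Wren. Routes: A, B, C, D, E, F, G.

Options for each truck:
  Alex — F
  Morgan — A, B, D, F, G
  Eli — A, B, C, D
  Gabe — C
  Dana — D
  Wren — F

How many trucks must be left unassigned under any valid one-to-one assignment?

1

One maximum matching: Alex–F, Morgan–G, Eli–B, Gabe–C, Dana–D.
The set {Alex, Wren} has only 1 neighbour ({F}), so by Hall's theorem at most 5 of the 6 trucks can be matched.
That matches 5 of the 6, leaving 1 unmatched; no matching can do better.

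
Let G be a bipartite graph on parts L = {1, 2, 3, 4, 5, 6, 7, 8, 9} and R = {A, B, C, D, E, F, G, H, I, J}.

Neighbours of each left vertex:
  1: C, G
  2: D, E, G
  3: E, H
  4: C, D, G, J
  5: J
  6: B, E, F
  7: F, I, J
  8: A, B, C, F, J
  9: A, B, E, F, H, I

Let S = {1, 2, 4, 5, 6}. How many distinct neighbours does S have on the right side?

7

The union of neighbours of {1, 2, 4, 5, 6} is {B, C, D, E, F, G, J}, which has 7 elements.
Since |N(S)| = 7 ≥ |S| = 5, Hall's condition holds for this subset.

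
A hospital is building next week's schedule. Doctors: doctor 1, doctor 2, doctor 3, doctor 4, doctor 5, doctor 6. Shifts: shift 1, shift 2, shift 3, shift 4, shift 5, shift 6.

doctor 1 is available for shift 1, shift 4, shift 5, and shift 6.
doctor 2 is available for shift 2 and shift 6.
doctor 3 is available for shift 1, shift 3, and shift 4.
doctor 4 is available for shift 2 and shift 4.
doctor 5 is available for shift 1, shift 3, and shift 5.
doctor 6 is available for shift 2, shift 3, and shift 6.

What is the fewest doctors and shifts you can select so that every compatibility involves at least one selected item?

6

The 6 edges doctor 1–shift 5, doctor 2–shift 2, doctor 3–shift 1, doctor 4–shift 4, doctor 5–shift 3, doctor 6–shift 6 form a matching, so any vertex cover needs at least 6 vertices (one per matched edge).
Conversely {doctor 1, doctor 2, doctor 3, doctor 4, doctor 5, doctor 6} meets every edge and has exactly 6 vertices, so 6 is optimal.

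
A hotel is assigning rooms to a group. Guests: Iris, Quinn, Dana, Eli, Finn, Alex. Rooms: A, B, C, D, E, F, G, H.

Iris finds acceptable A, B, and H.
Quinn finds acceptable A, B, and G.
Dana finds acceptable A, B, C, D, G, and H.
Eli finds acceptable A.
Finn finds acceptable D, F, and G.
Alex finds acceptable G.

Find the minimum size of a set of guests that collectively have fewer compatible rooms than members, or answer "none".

none

A matching saturating every guest exists, for instance Iris→H, Quinn→B, Dana→D, Eli→A, Finn→F, Alex→G.
By Hall's marriage theorem, this means |N(S)| ≥ |S| for every subset S, so no violating subset exists.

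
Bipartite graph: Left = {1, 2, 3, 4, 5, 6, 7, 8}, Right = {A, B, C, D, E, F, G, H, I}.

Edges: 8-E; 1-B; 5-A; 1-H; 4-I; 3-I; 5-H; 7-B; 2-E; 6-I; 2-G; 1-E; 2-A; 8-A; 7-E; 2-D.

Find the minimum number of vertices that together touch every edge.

6

A maximum matching has 6 edges (e.g. 1–H, 2–D, 3–I, 5–A, 7–B, 8–E).
By König's theorem the minimum vertex cover has the same size. One such cover is {1, 2, 5, 7, 8, I}.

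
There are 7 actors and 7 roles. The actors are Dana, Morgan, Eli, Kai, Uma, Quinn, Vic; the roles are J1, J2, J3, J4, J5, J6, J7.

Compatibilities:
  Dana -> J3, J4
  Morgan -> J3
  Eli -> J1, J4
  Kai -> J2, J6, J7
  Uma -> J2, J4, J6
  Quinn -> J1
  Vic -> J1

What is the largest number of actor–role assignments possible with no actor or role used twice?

5

A valid assignment of size 5: Dana–J4, Morgan–J3, Eli–J1, Kai–J7, Uma–J6.
The set {Dana, Morgan, Eli, Quinn, Vic} has only 3 neighbours ({J1, J3, J4}), so by Hall's theorem at most 5 of the 7 actors can be matched.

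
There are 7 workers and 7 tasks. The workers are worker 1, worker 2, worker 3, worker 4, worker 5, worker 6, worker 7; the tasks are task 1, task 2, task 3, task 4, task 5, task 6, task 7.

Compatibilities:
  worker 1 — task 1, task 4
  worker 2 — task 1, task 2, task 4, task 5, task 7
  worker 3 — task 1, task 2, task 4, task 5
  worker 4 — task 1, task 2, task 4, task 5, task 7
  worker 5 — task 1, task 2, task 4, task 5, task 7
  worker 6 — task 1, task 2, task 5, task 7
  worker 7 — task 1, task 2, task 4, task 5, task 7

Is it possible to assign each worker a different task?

The set {worker 1, worker 2, worker 3, worker 4, worker 5, worker 6, worker 7} has only 5 neighbours ({task 1, task 2, task 4, task 5, task 7}), so by Hall's theorem at most 5 of the 7 workers can be matched.
Hence no matching covers every worker.

No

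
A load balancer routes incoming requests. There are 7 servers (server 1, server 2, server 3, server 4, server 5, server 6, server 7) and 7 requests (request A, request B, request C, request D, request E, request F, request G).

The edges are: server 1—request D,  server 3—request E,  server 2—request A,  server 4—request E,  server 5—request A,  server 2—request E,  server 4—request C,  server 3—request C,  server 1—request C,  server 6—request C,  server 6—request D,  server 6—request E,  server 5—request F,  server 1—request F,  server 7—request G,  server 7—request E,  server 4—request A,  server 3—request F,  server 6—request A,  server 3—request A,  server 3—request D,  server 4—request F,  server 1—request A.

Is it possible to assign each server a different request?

No

The set {server 1, server 2, server 3, server 4, server 5, server 6} has only 5 neighbours ({request A, request C, request D, request E, request F}), so by Hall's theorem at most 6 of the 7 servers can be matched.
Hence no matching covers every server.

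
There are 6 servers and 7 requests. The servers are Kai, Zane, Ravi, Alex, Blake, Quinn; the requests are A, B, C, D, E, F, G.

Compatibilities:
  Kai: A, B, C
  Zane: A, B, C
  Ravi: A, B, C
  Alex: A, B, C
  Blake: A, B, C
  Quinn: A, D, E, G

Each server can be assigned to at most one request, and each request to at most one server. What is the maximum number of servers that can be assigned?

4

A valid assignment of size 4: Kai-A, Zane-C, Ravi-B, Quinn-E.
The set {Kai, Zane, Ravi, Alex, Blake} has only 3 neighbours ({A, B, C}), so by Hall's theorem at most 4 of the 6 servers can be matched.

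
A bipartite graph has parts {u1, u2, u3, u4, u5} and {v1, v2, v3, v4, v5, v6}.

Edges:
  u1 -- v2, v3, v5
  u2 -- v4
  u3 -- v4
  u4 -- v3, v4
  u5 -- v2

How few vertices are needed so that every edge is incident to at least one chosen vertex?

The 4 edges u1–v5, u2–v4, u4–v3, u5–v2 form a matching, so any vertex cover needs at least 4 vertices (one per matched edge).
Conversely {u1, u4, u5, v4} meets every edge and has exactly 4 vertices, so 4 is optimal.

4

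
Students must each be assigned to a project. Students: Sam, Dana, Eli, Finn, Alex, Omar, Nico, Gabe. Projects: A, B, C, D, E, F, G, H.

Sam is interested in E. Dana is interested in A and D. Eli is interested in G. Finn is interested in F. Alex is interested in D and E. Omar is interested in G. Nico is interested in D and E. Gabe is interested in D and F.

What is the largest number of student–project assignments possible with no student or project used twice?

5

For example, pair Sam→E, Dana→A, Eli→G, Finn→F, Alex→D.
The set {Sam, Eli, Finn, Alex, Omar, Nico, Gabe} has only 4 neighbours ({D, E, F, G}), so by Hall's theorem at most 5 of the 8 students can be matched.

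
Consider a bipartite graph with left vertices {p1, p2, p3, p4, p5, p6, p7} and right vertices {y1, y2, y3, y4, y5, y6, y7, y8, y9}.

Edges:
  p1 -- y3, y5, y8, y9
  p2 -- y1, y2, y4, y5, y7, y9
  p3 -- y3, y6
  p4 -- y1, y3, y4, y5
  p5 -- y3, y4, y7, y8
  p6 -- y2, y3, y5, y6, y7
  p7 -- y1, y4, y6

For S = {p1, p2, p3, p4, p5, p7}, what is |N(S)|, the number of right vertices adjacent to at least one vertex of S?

The union of neighbours of {p1, p2, p3, p4, p5, p7} is {y1, y2, y3, y4, y5, y6, y7, y8, y9}, which has 9 elements.
Since |N(S)| = 9 ≥ |S| = 6, Hall's condition holds for this subset.

9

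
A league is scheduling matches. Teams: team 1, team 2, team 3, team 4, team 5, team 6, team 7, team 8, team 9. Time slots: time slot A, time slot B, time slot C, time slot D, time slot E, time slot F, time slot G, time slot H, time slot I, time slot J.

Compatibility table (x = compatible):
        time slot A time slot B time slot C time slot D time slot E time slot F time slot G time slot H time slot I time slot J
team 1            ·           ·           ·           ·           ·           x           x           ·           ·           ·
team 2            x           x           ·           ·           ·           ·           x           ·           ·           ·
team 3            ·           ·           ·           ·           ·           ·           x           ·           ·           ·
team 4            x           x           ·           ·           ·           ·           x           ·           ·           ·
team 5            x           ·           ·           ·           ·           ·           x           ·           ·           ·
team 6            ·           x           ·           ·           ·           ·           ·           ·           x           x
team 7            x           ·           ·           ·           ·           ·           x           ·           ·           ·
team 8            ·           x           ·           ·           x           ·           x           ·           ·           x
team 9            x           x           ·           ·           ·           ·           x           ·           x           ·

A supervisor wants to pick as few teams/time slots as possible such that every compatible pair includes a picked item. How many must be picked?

7

A maximum matching has 7 edges (e.g. team 1–time slot F, team 2–time slot A, team 3–time slot G, team 4–time slot B, team 6–time slot J, team 8–time slot E, team 9–time slot I).
By König's theorem the minimum vertex cover has the same size. One such cover is {team 1, team 6, team 8, team 9, time slot A, time slot B, time slot G}.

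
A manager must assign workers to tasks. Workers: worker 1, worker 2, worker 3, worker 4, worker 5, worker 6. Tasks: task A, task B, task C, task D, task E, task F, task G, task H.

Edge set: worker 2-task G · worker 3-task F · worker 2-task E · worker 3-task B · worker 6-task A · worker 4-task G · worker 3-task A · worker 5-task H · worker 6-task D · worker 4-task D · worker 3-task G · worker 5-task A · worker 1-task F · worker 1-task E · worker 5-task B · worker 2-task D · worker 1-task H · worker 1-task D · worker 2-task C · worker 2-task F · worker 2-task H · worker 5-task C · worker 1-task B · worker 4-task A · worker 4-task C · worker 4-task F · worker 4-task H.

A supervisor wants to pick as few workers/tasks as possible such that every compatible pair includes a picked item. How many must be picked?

The 6 edges worker 1–task H, worker 2–task F, worker 3–task G, worker 4–task A, worker 5–task B, worker 6–task D form a matching, so any vertex cover needs at least 6 vertices (one per matched edge).
Conversely {worker 1, worker 2, worker 3, worker 4, worker 5, worker 6} meets every edge and has exactly 6 vertices, so 6 is optimal.

6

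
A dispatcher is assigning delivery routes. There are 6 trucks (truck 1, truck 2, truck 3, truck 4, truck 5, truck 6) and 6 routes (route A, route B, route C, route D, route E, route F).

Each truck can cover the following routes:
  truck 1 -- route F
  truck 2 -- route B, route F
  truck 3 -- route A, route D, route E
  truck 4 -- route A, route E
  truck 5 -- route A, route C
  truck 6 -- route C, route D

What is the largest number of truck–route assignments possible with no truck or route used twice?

For example, pair truck 1→route F, truck 2→route B, truck 3→route E, truck 4→route A, truck 5→route C, truck 6→route D.
All 6 trucks are matched, so no larger matching exists.

6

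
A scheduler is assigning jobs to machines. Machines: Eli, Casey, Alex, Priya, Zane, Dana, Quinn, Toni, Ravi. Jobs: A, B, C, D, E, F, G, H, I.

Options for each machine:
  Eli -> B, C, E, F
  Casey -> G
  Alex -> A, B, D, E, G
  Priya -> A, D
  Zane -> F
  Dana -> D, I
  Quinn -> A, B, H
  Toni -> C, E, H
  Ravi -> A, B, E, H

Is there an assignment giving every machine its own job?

For example, pair Eli–E, Casey–G, Alex–A, Priya–D, Zane–F, Dana–I, Quinn–H, Toni–C, Ravi–B.
All 9 machines are covered.

Yes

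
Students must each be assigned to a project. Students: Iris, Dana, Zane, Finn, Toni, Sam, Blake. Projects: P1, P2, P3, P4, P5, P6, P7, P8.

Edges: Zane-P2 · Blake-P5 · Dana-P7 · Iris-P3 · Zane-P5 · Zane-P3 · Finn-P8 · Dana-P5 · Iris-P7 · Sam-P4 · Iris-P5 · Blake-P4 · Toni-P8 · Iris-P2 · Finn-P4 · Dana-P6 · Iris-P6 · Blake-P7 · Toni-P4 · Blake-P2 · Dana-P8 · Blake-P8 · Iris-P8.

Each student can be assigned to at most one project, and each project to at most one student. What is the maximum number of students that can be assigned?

6

One maximum matching: Iris-P3, Dana-P7, Zane-P5, Finn-P4, Toni-P8, Blake-P2.
The set {Finn, Toni, Sam} has only 2 neighbours ({P4, P8}), so by Hall's theorem at most 6 of the 7 students can be matched.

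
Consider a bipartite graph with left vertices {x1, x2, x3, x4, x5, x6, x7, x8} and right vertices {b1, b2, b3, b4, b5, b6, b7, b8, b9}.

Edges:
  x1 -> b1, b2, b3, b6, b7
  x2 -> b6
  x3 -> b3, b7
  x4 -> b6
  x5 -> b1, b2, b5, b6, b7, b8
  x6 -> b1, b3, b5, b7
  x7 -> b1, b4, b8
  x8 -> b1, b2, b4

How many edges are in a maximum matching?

7

A valid assignment of size 7: x1-b2, x2-b6, x3-b7, x5-b1, x6-b3, x7-b8, x8-b4.
The set {x2, x4} has only 1 neighbour ({b6}), so by Hall's theorem at most 7 of the 8 left vertices can be matched.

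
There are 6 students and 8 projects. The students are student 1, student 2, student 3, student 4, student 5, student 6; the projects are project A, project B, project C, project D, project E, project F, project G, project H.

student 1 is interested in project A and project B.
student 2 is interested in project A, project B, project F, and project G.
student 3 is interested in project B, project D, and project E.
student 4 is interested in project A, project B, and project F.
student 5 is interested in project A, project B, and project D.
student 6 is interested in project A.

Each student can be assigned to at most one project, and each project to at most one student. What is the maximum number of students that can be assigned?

6

For example, pair student 1→project B, student 2→project G, student 3→project E, student 4→project F, student 5→project D, student 6→project A.
All 6 students are matched, so no larger matching exists.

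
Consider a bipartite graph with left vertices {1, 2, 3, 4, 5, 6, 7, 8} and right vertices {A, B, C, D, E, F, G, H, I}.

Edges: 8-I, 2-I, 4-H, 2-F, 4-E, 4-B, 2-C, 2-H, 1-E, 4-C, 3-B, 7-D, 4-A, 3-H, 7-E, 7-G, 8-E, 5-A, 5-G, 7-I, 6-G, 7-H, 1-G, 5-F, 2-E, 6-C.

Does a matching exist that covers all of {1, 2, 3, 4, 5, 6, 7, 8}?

A valid assignment of size 8: 1→G, 2→I, 3→B, 4→A, 5→F, 6→C, 7→H, 8→E.
Every left vertex is matched, so this matching saturates all of them.

Yes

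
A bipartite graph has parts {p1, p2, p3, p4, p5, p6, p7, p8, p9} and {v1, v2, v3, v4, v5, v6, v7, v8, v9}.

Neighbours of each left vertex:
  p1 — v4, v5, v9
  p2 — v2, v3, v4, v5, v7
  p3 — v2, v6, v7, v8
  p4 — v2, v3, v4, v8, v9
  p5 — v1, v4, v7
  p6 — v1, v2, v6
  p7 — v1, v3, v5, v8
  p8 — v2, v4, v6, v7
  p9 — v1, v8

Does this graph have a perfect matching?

One maximum matching: p1→v9, p2→v3, p3→v2, p4→v8, p5→v7, p6→v6, p7→v5, p8→v4, p9→v1.
All 9 left vertices are covered.

Yes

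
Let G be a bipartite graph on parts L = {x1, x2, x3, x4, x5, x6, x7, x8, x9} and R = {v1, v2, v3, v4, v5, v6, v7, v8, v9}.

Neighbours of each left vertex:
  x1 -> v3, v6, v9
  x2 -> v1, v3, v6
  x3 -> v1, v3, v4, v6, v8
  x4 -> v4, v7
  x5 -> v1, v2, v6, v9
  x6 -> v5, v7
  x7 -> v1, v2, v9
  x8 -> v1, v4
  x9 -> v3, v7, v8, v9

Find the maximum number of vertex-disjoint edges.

9

A valid assignment of size 9: x1→v3, x2→v6, x3→v8, x4→v4, x5→v2, x6→v5, x7→v9, x8→v1, x9→v7.
This saturates every left vertex, so 9 is the maximum.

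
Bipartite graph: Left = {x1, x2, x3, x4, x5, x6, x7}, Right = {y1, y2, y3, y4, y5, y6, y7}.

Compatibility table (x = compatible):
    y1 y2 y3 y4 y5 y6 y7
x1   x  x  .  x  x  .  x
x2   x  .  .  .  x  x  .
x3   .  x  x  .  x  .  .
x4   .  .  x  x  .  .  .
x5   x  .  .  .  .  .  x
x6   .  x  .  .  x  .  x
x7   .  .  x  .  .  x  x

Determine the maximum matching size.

7

A valid assignment of size 7: x1→y7, x2→y6, x3→y5, x4→y4, x5→y1, x6→y2, x7→y3.
All 7 left vertices are matched, so no larger matching exists.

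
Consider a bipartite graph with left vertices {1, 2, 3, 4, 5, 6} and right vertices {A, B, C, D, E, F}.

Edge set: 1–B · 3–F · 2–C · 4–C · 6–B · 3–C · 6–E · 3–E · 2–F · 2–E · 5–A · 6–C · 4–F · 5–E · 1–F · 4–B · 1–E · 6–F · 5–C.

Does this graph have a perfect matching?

No

The set {1, 2, 3, 4, 6} has only 4 neighbours ({B, C, E, F}), so by Hall's theorem at most 5 of the 6 left vertices can be matched.
Hence no matching covers every left vertex.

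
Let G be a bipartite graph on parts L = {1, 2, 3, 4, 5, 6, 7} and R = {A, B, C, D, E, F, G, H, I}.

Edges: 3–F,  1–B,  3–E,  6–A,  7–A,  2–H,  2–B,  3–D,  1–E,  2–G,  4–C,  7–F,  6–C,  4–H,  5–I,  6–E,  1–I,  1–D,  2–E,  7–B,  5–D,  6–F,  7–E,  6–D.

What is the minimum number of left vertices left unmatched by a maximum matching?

One maximum matching: 1–E, 2–G, 3–D, 4–C, 5–I, 6–A, 7–B.
This saturates every left vertex, so 7 is the maximum.
That matches 7 of the 7, leaving 0 unmatched; no matching can do better.

0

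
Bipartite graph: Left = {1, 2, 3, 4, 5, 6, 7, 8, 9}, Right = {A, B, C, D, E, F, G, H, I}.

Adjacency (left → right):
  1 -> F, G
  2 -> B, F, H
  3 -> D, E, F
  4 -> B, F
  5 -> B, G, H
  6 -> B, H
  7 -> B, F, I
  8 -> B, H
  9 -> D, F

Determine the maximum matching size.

For example, pair 1→G, 2→H, 3→E, 4→F, 5→B, 7→I, 9→D.
The set {1, 2, 4, 5, 6, 8} has only 4 neighbours ({B, F, G, H}), so by Hall's theorem at most 7 of the 9 left vertices can be matched.

7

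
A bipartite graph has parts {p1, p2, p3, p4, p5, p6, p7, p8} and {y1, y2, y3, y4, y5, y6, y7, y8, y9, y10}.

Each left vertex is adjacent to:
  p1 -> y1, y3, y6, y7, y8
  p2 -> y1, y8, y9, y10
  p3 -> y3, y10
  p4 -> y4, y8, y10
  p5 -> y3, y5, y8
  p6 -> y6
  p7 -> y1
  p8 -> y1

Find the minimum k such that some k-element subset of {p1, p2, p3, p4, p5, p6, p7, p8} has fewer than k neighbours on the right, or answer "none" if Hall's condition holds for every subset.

2

Take S = {p7, p8}. Its neighbourhood is {y1}, so |N(S)| = 1 < |S| = 2.
No single vertex violates Hall's condition since each has at least one neighbour, so 2 is the minimum.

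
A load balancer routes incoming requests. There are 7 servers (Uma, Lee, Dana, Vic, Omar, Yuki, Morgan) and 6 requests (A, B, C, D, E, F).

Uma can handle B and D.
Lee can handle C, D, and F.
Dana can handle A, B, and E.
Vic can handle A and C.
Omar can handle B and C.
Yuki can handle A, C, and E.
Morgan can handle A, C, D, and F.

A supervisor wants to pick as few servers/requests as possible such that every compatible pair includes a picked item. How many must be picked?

6

A maximum matching has 6 edges (e.g. Uma–D, Lee–F, Dana–B, Vic–A, Omar–C, Yuki–E).
By König's theorem the minimum vertex cover has the same size. One such cover is {A, B, C, D, E, F}.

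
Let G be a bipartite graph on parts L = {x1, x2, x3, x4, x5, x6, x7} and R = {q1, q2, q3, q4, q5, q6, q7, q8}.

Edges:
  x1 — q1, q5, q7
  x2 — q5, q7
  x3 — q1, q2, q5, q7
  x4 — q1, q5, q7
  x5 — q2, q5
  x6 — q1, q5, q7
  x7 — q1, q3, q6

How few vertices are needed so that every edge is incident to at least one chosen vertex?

{x7, q1, q2, q5, q7} is a vertex cover of size 5: every edge has an endpoint in this set.
No smaller cover exists because x1–q1, x2–q5, x3–q2, x4–q7, x7–q6 is a matching of size 5, and a cover must include an endpoint of each of these disjoint edges (König's theorem).

5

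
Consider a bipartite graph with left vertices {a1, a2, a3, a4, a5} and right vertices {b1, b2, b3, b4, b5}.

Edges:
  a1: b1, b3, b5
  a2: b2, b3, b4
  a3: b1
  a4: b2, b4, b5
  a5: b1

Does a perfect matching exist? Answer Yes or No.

No

The set {a3, a5} has only 1 neighbour ({b1}), so by Hall's theorem at most 4 of the 5 left vertices can be matched.
Hence no matching covers every left vertex.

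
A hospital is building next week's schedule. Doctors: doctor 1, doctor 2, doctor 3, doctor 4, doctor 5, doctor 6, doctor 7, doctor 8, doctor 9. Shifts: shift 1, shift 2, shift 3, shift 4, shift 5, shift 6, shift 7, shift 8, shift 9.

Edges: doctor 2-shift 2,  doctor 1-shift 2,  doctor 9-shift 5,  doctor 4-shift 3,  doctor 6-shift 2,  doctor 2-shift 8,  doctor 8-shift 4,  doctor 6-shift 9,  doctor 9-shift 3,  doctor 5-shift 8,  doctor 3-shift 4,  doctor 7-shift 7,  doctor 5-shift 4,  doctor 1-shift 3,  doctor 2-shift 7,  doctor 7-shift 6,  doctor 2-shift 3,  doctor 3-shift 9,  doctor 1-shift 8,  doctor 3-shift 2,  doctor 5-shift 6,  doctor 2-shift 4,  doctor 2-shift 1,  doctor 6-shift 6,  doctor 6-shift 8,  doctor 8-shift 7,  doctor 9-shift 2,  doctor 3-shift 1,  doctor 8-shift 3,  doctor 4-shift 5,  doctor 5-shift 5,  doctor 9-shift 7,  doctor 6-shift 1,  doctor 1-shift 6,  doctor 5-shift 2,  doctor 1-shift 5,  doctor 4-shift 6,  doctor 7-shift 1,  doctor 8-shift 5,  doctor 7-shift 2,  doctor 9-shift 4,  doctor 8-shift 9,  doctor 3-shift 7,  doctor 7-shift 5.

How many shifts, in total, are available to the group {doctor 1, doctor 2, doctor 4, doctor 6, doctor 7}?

The union of neighbours of {doctor 1, doctor 2, doctor 4, doctor 6, doctor 7} is {shift 1, shift 2, shift 3, shift 4, shift 5, shift 6, shift 7, shift 8, shift 9}, which has 9 elements.
Since |N(S)| = 9 ≥ |S| = 5, Hall's condition holds for this subset.

9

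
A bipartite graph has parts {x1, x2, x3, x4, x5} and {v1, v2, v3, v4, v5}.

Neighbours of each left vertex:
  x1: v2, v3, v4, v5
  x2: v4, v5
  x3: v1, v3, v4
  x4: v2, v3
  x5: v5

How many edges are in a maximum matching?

A valid assignment of size 5: x1–v2, x2–v4, x3–v1, x4–v3, x5–v5.
This saturates every left vertex, so 5 is the maximum.

5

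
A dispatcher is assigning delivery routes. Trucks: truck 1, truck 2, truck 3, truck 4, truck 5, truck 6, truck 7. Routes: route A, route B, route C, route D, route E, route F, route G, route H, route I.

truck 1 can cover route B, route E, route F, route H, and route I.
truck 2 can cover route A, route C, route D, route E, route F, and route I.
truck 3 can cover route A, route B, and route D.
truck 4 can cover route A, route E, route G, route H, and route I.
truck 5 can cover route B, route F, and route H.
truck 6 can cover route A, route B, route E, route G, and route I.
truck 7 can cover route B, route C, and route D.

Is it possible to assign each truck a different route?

Yes

For example, pair truck 1-route I, truck 2-route E, truck 3-route D, truck 4-route H, truck 5-route F, truck 6-route G, truck 7-route B.
Every truck is matched, so this matching saturates all of them.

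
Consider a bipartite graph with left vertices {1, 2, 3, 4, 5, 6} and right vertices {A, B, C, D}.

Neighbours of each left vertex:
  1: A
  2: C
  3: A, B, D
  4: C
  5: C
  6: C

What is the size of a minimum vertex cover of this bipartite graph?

The 3 edges 1–A, 2–C, 3–B form a matching, so any vertex cover needs at least 3 vertices (one per matched edge).
Conversely {1, 3, C} meets every edge and has exactly 3 vertices, so 3 is optimal.

3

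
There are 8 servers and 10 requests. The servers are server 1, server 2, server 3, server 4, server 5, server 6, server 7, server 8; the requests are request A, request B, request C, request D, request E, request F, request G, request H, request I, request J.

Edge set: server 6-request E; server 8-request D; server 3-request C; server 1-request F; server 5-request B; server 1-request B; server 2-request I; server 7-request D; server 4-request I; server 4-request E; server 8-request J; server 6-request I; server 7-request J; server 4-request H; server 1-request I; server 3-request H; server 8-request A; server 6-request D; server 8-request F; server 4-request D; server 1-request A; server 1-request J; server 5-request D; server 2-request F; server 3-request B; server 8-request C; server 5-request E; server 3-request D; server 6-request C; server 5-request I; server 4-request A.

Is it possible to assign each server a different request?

For example, pair server 1–request J, server 2–request I, server 3–request B, server 4–request H, server 5–request E, server 6–request C, server 7–request D, server 8–request F.
Every server is matched, so this matching saturates all of them.

Yes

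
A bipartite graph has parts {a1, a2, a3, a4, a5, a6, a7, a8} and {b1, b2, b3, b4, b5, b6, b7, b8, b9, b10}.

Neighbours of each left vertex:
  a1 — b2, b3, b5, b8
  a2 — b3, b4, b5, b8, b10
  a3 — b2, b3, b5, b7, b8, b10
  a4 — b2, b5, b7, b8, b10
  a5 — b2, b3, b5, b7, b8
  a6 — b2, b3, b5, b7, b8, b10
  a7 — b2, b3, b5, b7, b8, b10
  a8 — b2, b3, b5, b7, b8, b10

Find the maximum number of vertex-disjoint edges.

7

One maximum matching: a1-b3, a2-b4, a3-b2, a4-b10, a5-b8, a6-b5, a7-b7.
The set {a1, a3, a4, a5, a6, a7, a8} has only 6 neighbours ({b10, b2, b3, b5, b7, b8}), so by Hall's theorem at most 7 of the 8 left vertices can be matched.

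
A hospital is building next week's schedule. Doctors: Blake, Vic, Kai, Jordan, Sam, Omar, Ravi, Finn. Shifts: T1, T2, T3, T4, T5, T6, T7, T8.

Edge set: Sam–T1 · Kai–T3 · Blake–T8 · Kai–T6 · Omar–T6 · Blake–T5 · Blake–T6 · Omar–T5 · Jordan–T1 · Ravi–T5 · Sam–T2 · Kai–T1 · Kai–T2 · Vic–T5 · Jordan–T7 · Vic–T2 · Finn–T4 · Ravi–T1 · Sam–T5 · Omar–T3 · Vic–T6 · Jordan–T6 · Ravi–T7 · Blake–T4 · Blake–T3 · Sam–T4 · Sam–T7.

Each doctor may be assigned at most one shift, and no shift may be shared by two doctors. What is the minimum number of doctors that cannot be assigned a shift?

0

For example, pair Blake-T8, Vic-T2, Kai-T3, Jordan-T6, Sam-T1, Omar-T5, Ravi-T7, Finn-T4.
This saturates every doctor, so 8 is the maximum.
That matches 8 of the 8, leaving 0 unmatched; no matching can do better.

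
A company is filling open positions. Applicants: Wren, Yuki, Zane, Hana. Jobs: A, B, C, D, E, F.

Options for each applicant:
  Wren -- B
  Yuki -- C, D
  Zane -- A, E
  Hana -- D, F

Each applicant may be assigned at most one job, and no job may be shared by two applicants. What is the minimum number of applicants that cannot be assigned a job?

One maximum matching: Wren-B, Yuki-C, Zane-E, Hana-F.
All 4 applicants are matched, so no larger matching exists.
That matches 4 of the 4, leaving 0 unmatched; no matching can do better.

0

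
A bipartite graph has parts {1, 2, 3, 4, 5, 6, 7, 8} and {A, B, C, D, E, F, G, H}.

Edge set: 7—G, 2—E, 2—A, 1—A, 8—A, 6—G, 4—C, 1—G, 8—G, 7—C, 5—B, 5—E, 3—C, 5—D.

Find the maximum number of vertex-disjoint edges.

For example, pair 1-A, 2-E, 3-C, 5-B, 6-G.
The set {1, 3, 4, 6, 7, 8} has only 3 neighbours ({A, C, G}), so by Hall's theorem at most 5 of the 8 left vertices can be matched.

5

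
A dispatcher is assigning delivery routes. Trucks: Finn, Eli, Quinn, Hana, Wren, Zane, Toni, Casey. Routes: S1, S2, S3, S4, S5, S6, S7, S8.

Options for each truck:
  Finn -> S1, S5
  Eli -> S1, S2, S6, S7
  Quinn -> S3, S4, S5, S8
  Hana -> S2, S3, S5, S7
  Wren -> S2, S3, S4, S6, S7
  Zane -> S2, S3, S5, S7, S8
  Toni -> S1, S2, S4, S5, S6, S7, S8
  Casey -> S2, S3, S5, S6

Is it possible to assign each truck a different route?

For example, pair Finn→S1, Eli→S6, Quinn→S8, Hana→S5, Wren→S4, Zane→S3, Toni→S7, Casey→S2.
Every truck is matched, so this is a perfect matching.

Yes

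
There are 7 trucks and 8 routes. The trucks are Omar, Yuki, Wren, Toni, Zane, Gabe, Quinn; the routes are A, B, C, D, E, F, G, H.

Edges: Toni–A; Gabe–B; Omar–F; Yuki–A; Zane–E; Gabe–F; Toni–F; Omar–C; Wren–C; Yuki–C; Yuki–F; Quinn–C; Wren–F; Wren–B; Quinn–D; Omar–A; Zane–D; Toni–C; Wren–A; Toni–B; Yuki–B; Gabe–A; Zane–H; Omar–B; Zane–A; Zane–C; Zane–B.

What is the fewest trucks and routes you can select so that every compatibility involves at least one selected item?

A maximum matching has 6 edges (e.g. Omar–A, Yuki–C, Wren–F, Toni–B, Zane–E, Quinn–D).
By König's theorem the minimum vertex cover has the same size. One such cover is {Zane, Quinn, A, B, C, F}.

6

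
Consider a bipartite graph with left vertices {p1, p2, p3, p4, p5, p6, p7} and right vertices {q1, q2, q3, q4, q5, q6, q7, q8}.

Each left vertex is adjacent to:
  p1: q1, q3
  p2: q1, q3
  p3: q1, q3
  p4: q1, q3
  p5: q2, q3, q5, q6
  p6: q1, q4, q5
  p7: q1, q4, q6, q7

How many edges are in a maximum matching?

For example, pair p1–q1, p2–q3, p5–q2, p6–q4, p7–q6.
The set {p1, p2, p3, p4} has only 2 neighbours ({q1, q3}), so by Hall's theorem at most 5 of the 7 left vertices can be matched.

5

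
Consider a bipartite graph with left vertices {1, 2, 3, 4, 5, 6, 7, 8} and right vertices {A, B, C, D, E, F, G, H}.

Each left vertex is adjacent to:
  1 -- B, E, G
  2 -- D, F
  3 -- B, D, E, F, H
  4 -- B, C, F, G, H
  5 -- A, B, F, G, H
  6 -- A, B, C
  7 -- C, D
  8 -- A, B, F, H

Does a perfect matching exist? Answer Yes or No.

Yes

One maximum matching: 1-E, 2-F, 3-H, 4-G, 5-A, 6-C, 7-D, 8-B.
Every left vertex is matched, so this is a perfect matching.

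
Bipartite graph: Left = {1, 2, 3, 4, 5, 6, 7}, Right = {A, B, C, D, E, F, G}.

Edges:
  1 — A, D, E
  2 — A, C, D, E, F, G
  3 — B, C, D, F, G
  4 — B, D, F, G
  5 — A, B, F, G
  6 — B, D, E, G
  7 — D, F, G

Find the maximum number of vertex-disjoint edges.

A valid assignment of size 7: 1-D, 2-A, 3-C, 4-G, 5-B, 6-E, 7-F.
All 7 left vertices are matched, so no larger matching exists.

7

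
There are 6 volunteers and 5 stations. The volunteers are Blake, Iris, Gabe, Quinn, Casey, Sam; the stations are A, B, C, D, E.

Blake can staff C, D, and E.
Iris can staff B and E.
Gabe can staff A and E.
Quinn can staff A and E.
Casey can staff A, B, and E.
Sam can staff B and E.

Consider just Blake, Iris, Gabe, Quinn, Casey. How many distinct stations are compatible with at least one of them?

The union of neighbours of {Blake, Iris, Gabe, Quinn, Casey} is {A, B, C, D, E}, which has 5 elements.
Since |N(S)| = 5 ≥ |S| = 5, Hall's condition holds for this subset.

5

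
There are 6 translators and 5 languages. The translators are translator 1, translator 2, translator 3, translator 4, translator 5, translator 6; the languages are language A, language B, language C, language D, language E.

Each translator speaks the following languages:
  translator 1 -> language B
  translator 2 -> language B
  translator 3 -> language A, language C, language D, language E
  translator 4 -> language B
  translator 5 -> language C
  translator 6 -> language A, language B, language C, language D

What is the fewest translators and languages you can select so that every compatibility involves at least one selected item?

{translator 3, translator 5, translator 6, language B} is a vertex cover of size 4: every edge has an endpoint in this set.
No smaller cover exists because translator 1–language B, translator 3–language A, translator 5–language C, translator 6–language D is a matching of size 4, and a cover must include an endpoint of each of these disjoint edges (König's theorem).

4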